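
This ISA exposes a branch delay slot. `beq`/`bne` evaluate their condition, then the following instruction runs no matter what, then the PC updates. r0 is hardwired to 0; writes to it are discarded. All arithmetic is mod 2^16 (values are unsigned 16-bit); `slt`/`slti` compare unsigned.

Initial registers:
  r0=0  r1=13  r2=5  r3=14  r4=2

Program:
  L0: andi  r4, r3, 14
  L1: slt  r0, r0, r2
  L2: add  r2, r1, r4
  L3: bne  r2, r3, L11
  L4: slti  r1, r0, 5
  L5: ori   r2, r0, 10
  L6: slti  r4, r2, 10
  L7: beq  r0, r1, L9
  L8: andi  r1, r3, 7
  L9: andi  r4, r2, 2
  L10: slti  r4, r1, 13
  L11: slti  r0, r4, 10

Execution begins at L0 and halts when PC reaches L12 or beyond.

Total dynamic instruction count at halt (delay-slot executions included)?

  step pc=0: andi  r4, r3, 14  regs=(0,13,5,14,14)
  step pc=1: slt  r0, r0, r2  regs=(0,13,5,14,14)
  step pc=2: add  r2, r1, r4  regs=(0,13,27,14,14)
  step pc=3: bne  r2, r3, L11  cond=T  regs=(0,13,27,14,14)
  step pc=4: slti  r1, r0, 5  regs=(0,1,27,14,14)
  step pc=11: slti  r0, r4, 10  regs=(0,1,27,14,14)

6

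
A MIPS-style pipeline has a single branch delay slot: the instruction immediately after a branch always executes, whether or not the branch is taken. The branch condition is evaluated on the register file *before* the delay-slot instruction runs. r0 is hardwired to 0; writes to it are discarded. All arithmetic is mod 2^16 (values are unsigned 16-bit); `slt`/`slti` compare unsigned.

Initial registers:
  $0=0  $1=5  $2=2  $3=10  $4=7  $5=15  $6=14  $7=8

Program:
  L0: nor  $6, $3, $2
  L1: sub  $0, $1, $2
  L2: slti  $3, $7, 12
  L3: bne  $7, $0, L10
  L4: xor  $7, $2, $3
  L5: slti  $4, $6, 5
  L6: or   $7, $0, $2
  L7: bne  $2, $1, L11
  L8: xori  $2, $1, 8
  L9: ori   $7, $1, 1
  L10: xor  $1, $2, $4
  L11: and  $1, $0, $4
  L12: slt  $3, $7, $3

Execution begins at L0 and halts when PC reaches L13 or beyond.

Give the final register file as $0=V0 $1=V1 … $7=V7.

  step pc=0: nor  $6, $3, $2  regs=(0,5,2,10,7,15,65525,8)
  step pc=1: sub  $0, $1, $2  regs=(0,5,2,10,7,15,65525,8)
  step pc=2: slti  $3, $7, 12  regs=(0,5,2,1,7,15,65525,8)
  step pc=3: bne  $7, $0, L10  cond=T  regs=(0,5,2,1,7,15,65525,8)
  step pc=4: xor  $7, $2, $3  regs=(0,5,2,1,7,15,65525,3)
  step pc=10: xor  $1, $2, $4  regs=(0,5,2,1,7,15,65525,3)
  step pc=11: and  $1, $0, $4  regs=(0,0,2,1,7,15,65525,3)
  step pc=12: slt  $3, $7, $3  regs=(0,0,2,0,7,15,65525,3)

$0=0 $1=0 $2=2 $3=0 $4=7 $5=15 $6=65525 $7=3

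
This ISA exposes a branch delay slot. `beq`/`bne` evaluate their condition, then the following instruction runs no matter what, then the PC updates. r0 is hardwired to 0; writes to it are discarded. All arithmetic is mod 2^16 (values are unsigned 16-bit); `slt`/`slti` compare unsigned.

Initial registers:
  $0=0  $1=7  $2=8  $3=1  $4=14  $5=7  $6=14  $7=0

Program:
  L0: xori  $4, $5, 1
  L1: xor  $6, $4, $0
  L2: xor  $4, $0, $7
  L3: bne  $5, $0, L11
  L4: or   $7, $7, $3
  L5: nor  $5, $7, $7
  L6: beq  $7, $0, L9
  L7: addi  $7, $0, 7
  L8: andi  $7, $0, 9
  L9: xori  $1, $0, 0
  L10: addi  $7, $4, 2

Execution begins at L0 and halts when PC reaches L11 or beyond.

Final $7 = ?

1

#0 xori  $4, $5, 1 ; 0/7/8/1/6/7/14/0
#1 xor  $6, $4, $0 ; 0/7/8/1/6/7/6/0
#2 xor  $4, $0, $7 ; 0/7/8/1/0/7/6/0
#3 bne  $5, $0, L11 ; 0/7/8/1/0/7/6/0 ; →target
#4 or   $7, $7, $3 ; 0/7/8/1/0/7/6/1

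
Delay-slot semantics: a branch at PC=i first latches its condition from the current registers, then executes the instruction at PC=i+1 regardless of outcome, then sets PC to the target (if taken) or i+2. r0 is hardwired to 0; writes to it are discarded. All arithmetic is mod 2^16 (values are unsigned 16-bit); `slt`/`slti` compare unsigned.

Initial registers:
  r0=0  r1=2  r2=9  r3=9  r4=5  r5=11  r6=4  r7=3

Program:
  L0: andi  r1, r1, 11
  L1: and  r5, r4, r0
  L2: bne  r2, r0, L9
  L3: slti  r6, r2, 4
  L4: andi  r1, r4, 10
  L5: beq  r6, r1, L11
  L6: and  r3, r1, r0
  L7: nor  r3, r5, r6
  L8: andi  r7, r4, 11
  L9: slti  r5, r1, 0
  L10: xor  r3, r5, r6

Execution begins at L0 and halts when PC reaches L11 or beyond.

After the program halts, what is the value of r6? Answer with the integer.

[0] andi  r1, r1, 11  →  {r0:0, r1:2, r2:9, r3:9, r4:5, r5:11, r6:4, r7:3}
[1] and  r5, r4, r0  →  {r0:0, r1:2, r2:9, r3:9, r4:5, r5:0, r6:4, r7:3}
[2] bne  r2, r0, L9  →  {r0:0, r1:2, r2:9, r3:9, r4:5, r5:0, r6:4, r7:3}  ⟨branch taken⟩
[3] slti  r6, r2, 4  →  {r0:0, r1:2, r2:9, r3:9, r4:5, r5:0, r6:0, r7:3}
[9] slti  r5, r1, 0  →  {r0:0, r1:2, r2:9, r3:9, r4:5, r5:0, r6:0, r7:3}
[10] xor  r3, r5, r6  →  {r0:0, r1:2, r2:9, r3:0, r4:5, r5:0, r6:0, r7:3}

0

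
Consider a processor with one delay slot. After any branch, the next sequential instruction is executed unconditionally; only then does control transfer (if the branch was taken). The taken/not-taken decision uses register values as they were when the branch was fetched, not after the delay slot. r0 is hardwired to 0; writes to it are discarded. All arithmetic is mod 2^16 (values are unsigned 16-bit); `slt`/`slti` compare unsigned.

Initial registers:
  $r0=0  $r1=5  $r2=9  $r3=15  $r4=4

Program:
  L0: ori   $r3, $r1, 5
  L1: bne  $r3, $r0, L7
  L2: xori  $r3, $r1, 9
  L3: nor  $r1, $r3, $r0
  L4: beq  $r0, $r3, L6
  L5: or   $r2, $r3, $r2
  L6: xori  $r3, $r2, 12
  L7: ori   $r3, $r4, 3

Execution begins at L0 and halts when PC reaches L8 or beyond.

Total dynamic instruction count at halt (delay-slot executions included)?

4

PC=0  ori   $r3, $r1, 5      | $r0=0 $r1=5 $r2=9 $r3=5 $r4=4
PC=1  bne  $r3, $r0, L7      | $r0=0 $r1=5 $r2=9 $r3=5 $r4=4  [TAKEN]
PC=2  xori  $r3, $r1, 9      | $r0=0 $r1=5 $r2=9 $r3=12 $r4=4
PC=7  ori   $r3, $r4, 3      | $r0=0 $r1=5 $r2=9 $r3=7 $r4=4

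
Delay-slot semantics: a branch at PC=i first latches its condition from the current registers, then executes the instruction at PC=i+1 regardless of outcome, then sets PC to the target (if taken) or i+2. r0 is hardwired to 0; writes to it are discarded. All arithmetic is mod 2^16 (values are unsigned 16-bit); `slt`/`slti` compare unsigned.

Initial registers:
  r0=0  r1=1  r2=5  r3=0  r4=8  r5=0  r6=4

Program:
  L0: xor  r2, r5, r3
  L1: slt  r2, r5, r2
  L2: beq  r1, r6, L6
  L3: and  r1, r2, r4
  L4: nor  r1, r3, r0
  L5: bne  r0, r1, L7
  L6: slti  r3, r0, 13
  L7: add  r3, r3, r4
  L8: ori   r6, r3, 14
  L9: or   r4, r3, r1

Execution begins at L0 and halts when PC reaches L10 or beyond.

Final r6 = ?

[0] xor  r2, r5, r3  →  {r0:0, r1:1, r2:0, r3:0, r4:8, r5:0, r6:4}
[1] slt  r2, r5, r2  →  {r0:0, r1:1, r2:0, r3:0, r4:8, r5:0, r6:4}
[2] beq  r1, r6, L6  →  {r0:0, r1:1, r2:0, r3:0, r4:8, r5:0, r6:4}  ⟨branch fallthrough⟩
[3] and  r1, r2, r4  →  {r0:0, r1:0, r2:0, r3:0, r4:8, r5:0, r6:4}
[4] nor  r1, r3, r0  →  {r0:0, r1:65535, r2:0, r3:0, r4:8, r5:0, r6:4}
[5] bne  r0, r1, L7  →  {r0:0, r1:65535, r2:0, r3:0, r4:8, r5:0, r6:4}  ⟨branch taken⟩
[6] slti  r3, r0, 13  →  {r0:0, r1:65535, r2:0, r3:1, r4:8, r5:0, r6:4}
[7] add  r3, r3, r4  →  {r0:0, r1:65535, r2:0, r3:9, r4:8, r5:0, r6:4}
[8] ori   r6, r3, 14  →  {r0:0, r1:65535, r2:0, r3:9, r4:8, r5:0, r6:15}
[9] or   r4, r3, r1  →  {r0:0, r1:65535, r2:0, r3:9, r4:65535, r5:0, r6:15}

15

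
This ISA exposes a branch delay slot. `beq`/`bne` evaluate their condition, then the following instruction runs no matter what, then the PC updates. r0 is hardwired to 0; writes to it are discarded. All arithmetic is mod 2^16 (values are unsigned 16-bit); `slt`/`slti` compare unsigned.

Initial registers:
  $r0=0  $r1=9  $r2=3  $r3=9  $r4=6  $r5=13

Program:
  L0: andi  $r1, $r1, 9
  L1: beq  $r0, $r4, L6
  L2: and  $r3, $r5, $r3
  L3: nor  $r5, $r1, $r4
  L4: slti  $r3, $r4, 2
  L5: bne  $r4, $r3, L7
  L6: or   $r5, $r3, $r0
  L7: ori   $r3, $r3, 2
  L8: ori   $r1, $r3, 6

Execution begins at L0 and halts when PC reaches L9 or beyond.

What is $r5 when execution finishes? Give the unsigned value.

0

#0 andi  $r1, $r1, 9 ; 0/9/3/9/6/13
#1 beq  $r0, $r4, L6 ; 0/9/3/9/6/13 ; →fallthru
#2 and  $r3, $r5, $r3 ; 0/9/3/9/6/13
#3 nor  $r5, $r1, $r4 ; 0/9/3/9/6/65520
#4 slti  $r3, $r4, 2 ; 0/9/3/0/6/65520
#5 bne  $r4, $r3, L7 ; 0/9/3/0/6/65520 ; →target
#6 or   $r5, $r3, $r0 ; 0/9/3/0/6/0
#7 ori   $r3, $r3, 2 ; 0/9/3/2/6/0
#8 ori   $r1, $r3, 6 ; 0/6/3/2/6/0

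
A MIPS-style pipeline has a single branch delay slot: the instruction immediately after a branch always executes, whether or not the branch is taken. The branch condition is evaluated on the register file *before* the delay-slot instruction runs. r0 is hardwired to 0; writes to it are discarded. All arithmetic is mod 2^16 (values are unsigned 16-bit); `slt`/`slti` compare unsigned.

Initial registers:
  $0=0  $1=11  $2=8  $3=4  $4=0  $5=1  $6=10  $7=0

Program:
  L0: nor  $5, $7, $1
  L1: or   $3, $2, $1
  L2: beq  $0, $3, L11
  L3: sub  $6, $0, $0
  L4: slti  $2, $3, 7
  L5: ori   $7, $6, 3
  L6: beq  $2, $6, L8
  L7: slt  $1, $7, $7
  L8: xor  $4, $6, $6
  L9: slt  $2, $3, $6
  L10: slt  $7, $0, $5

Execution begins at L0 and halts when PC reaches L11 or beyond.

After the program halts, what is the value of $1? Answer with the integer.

0

[0] nor  $5, $7, $1  →  {$0:0, $1:11, $2:8, $3:4, $4:0, $5:65524, $6:10, $7:0}
[1] or   $3, $2, $1  →  {$0:0, $1:11, $2:8, $3:11, $4:0, $5:65524, $6:10, $7:0}
[2] beq  $0, $3, L11  →  {$0:0, $1:11, $2:8, $3:11, $4:0, $5:65524, $6:10, $7:0}  ⟨branch fallthrough⟩
[3] sub  $6, $0, $0  →  {$0:0, $1:11, $2:8, $3:11, $4:0, $5:65524, $6:0, $7:0}
[4] slti  $2, $3, 7  →  {$0:0, $1:11, $2:0, $3:11, $4:0, $5:65524, $6:0, $7:0}
[5] ori   $7, $6, 3  →  {$0:0, $1:11, $2:0, $3:11, $4:0, $5:65524, $6:0, $7:3}
[6] beq  $2, $6, L8  →  {$0:0, $1:11, $2:0, $3:11, $4:0, $5:65524, $6:0, $7:3}  ⟨branch taken⟩
[7] slt  $1, $7, $7  →  {$0:0, $1:0, $2:0, $3:11, $4:0, $5:65524, $6:0, $7:3}
[8] xor  $4, $6, $6  →  {$0:0, $1:0, $2:0, $3:11, $4:0, $5:65524, $6:0, $7:3}
[9] slt  $2, $3, $6  →  {$0:0, $1:0, $2:0, $3:11, $4:0, $5:65524, $6:0, $7:3}
[10] slt  $7, $0, $5  →  {$0:0, $1:0, $2:0, $3:11, $4:0, $5:65524, $6:0, $7:1}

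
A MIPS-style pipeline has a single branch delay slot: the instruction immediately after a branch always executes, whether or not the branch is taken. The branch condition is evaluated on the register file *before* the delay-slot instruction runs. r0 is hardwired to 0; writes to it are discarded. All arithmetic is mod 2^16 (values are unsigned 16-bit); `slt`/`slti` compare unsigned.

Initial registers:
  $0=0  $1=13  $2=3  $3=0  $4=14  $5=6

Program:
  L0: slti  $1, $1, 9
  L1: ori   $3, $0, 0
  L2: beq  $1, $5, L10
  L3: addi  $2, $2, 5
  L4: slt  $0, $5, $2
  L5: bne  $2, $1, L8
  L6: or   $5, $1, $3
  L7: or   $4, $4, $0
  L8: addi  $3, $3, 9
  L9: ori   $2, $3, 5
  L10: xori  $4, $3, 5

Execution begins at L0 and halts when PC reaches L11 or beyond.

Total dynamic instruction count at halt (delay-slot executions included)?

10

  step pc=0: slti  $1, $1, 9  regs=(0,0,3,0,14,6)
  step pc=1: ori   $3, $0, 0  regs=(0,0,3,0,14,6)
  step pc=2: beq  $1, $5, L10  cond=F  regs=(0,0,3,0,14,6)
  step pc=3: addi  $2, $2, 5  regs=(0,0,8,0,14,6)
  step pc=4: slt  $0, $5, $2  regs=(0,0,8,0,14,6)
  step pc=5: bne  $2, $1, L8  cond=T  regs=(0,0,8,0,14,6)
  step pc=6: or   $5, $1, $3  regs=(0,0,8,0,14,0)
  step pc=8: addi  $3, $3, 9  regs=(0,0,8,9,14,0)
  step pc=9: ori   $2, $3, 5  regs=(0,0,13,9,14,0)
  step pc=10: xori  $4, $3, 5  regs=(0,0,13,9,12,0)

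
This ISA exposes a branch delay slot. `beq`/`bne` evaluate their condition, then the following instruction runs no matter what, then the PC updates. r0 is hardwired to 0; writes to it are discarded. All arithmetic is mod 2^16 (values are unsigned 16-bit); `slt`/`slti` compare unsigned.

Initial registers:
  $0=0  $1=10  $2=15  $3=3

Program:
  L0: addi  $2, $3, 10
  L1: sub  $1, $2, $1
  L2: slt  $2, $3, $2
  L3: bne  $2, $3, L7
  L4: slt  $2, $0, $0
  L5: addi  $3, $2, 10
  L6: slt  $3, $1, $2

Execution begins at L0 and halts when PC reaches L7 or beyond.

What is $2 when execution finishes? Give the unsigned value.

0

  step pc=0: addi  $2, $3, 10  regs=(0,10,13,3)
  step pc=1: sub  $1, $2, $1  regs=(0,3,13,3)
  step pc=2: slt  $2, $3, $2  regs=(0,3,1,3)
  step pc=3: bne  $2, $3, L7  cond=T  regs=(0,3,1,3)
  step pc=4: slt  $2, $0, $0  regs=(0,3,0,3)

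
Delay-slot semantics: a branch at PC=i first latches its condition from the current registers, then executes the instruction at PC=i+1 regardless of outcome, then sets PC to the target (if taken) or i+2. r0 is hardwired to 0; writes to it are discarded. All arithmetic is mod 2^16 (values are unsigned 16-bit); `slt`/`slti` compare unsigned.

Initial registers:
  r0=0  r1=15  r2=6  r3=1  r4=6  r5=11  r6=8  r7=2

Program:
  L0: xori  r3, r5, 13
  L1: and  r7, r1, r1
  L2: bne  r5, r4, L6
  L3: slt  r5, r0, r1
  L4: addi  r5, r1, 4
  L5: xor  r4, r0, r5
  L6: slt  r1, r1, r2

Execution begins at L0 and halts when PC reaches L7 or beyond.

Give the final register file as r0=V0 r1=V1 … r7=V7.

[0] xori  r3, r5, 13  →  {r0:0, r1:15, r2:6, r3:6, r4:6, r5:11, r6:8, r7:2}
[1] and  r7, r1, r1  →  {r0:0, r1:15, r2:6, r3:6, r4:6, r5:11, r6:8, r7:15}
[2] bne  r5, r4, L6  →  {r0:0, r1:15, r2:6, r3:6, r4:6, r5:11, r6:8, r7:15}  ⟨branch taken⟩
[3] slt  r5, r0, r1  →  {r0:0, r1:15, r2:6, r3:6, r4:6, r5:1, r6:8, r7:15}
[6] slt  r1, r1, r2  →  {r0:0, r1:0, r2:6, r3:6, r4:6, r5:1, r6:8, r7:15}

r0=0 r1=0 r2=6 r3=6 r4=6 r5=1 r6=8 r7=15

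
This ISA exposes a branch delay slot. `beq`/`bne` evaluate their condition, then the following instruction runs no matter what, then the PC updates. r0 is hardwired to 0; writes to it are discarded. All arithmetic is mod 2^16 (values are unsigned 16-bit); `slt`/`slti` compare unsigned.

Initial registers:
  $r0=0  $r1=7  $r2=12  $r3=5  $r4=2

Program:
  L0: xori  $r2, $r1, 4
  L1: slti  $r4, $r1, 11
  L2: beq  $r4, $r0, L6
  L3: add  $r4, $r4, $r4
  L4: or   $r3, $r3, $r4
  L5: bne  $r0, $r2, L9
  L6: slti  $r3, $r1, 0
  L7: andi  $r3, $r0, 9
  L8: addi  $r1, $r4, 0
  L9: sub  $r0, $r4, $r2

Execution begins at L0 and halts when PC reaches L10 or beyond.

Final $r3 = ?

PC=0  xori  $r2, $r1, 4      | $r0=0 $r1=7 $r2=3 $r3=5 $r4=2
PC=1  slti  $r4, $r1, 11     | $r0=0 $r1=7 $r2=3 $r3=5 $r4=1
PC=2  beq  $r4, $r0, L6      | $r0=0 $r1=7 $r2=3 $r3=5 $r4=1  [not taken]
PC=3  add  $r4, $r4, $r4     | $r0=0 $r1=7 $r2=3 $r3=5 $r4=2
PC=4  or   $r3, $r3, $r4     | $r0=0 $r1=7 $r2=3 $r3=7 $r4=2
PC=5  bne  $r0, $r2, L9      | $r0=0 $r1=7 $r2=3 $r3=7 $r4=2  [TAKEN]
PC=6  slti  $r3, $r1, 0      | $r0=0 $r1=7 $r2=3 $r3=0 $r4=2
PC=9  sub  $r0, $r4, $r2     | $r0=0 $r1=7 $r2=3 $r3=0 $r4=2

0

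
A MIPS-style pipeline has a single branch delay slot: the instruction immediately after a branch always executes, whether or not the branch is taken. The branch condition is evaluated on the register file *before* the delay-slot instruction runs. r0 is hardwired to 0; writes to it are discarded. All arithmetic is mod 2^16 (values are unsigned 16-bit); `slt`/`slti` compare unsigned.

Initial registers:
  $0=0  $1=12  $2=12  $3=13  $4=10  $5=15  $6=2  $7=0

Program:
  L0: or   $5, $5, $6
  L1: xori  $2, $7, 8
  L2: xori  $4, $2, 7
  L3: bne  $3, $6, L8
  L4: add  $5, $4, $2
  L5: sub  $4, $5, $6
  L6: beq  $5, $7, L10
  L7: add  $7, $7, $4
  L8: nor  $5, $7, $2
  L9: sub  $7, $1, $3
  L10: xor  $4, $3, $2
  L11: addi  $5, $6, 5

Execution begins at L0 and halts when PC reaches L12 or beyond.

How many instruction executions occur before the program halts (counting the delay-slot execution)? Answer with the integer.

9

PC=0  or   $5, $5, $6        | $0=0 $1=12 $2=12 $3=13 $4=10 $5=15 $6=2 $7=0
PC=1  xori  $2, $7, 8        | $0=0 $1=12 $2=8 $3=13 $4=10 $5=15 $6=2 $7=0
PC=2  xori  $4, $2, 7        | $0=0 $1=12 $2=8 $3=13 $4=15 $5=15 $6=2 $7=0
PC=3  bne  $3, $6, L8        | $0=0 $1=12 $2=8 $3=13 $4=15 $5=15 $6=2 $7=0  [TAKEN]
PC=4  add  $5, $4, $2        | $0=0 $1=12 $2=8 $3=13 $4=15 $5=23 $6=2 $7=0
PC=8  nor  $5, $7, $2        | $0=0 $1=12 $2=8 $3=13 $4=15 $5=65527 $6=2 $7=0
PC=9  sub  $7, $1, $3        | $0=0 $1=12 $2=8 $3=13 $4=15 $5=65527 $6=2 $7=65535
PC=10 xor  $4, $3, $2        | $0=0 $1=12 $2=8 $3=13 $4=5 $5=65527 $6=2 $7=65535
PC=11 addi  $5, $6, 5        | $0=0 $1=12 $2=8 $3=13 $4=5 $5=7 $6=2 $7=65535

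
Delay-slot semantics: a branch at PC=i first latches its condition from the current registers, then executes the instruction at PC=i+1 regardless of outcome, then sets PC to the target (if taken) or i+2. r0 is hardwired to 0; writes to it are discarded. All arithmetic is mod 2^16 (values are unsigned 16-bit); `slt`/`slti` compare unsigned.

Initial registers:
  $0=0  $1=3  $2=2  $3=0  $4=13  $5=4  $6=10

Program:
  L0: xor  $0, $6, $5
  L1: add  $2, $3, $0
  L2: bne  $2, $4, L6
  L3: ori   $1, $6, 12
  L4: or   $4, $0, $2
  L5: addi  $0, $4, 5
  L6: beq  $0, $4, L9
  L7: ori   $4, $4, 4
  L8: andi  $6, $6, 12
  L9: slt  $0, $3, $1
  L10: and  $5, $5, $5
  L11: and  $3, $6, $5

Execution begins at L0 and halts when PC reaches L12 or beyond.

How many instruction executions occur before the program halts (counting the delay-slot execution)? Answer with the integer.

10

PC=0  xor  $0, $6, $5        | $0=0 $1=3 $2=2 $3=0 $4=13 $5=4 $6=10
PC=1  add  $2, $3, $0        | $0=0 $1=3 $2=0 $3=0 $4=13 $5=4 $6=10
PC=2  bne  $2, $4, L6        | $0=0 $1=3 $2=0 $3=0 $4=13 $5=4 $6=10  [TAKEN]
PC=3  ori   $1, $6, 12       | $0=0 $1=14 $2=0 $3=0 $4=13 $5=4 $6=10
PC=6  beq  $0, $4, L9        | $0=0 $1=14 $2=0 $3=0 $4=13 $5=4 $6=10  [not taken]
PC=7  ori   $4, $4, 4        | $0=0 $1=14 $2=0 $3=0 $4=13 $5=4 $6=10
PC=8  andi  $6, $6, 12       | $0=0 $1=14 $2=0 $3=0 $4=13 $5=4 $6=8
PC=9  slt  $0, $3, $1        | $0=0 $1=14 $2=0 $3=0 $4=13 $5=4 $6=8
PC=10 and  $5, $5, $5        | $0=0 $1=14 $2=0 $3=0 $4=13 $5=4 $6=8
PC=11 and  $3, $6, $5        | $0=0 $1=14 $2=0 $3=0 $4=13 $5=4 $6=8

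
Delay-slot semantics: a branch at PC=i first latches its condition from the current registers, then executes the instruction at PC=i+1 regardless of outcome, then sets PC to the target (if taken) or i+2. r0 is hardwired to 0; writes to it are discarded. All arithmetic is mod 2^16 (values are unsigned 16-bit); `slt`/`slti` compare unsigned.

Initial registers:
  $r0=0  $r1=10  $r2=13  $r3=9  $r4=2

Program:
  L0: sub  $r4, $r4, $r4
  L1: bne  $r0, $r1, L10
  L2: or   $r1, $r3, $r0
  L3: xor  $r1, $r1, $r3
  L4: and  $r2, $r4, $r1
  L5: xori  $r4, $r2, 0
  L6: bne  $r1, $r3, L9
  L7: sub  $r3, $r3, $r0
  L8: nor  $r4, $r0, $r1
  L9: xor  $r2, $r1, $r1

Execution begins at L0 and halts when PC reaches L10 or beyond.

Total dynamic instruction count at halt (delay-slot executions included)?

3

  step pc=0: sub  $r4, $r4, $r4  regs=(0,10,13,9,0)
  step pc=1: bne  $r0, $r1, L10  cond=T  regs=(0,10,13,9,0)
  step pc=2: or   $r1, $r3, $r0  regs=(0,9,13,9,0)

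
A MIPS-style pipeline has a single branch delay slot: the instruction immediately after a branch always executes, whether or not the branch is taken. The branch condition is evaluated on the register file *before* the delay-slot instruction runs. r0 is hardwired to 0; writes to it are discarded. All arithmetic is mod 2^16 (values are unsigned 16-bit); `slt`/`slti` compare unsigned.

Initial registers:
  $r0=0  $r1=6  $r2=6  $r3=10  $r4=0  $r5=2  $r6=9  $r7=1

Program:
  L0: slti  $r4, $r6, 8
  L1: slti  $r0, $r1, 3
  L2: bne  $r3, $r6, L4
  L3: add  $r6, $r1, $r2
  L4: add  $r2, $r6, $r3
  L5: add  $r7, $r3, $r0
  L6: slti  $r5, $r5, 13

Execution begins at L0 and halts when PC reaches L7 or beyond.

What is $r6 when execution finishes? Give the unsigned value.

12

  step pc=0: slti  $r4, $r6, 8  regs=(0,6,6,10,0,2,9,1)
  step pc=1: slti  $r0, $r1, 3  regs=(0,6,6,10,0,2,9,1)
  step pc=2: bne  $r3, $r6, L4  cond=T  regs=(0,6,6,10,0,2,9,1)
  step pc=3: add  $r6, $r1, $r2  regs=(0,6,6,10,0,2,12,1)
  step pc=4: add  $r2, $r6, $r3  regs=(0,6,22,10,0,2,12,1)
  step pc=5: add  $r7, $r3, $r0  regs=(0,6,22,10,0,2,12,10)
  step pc=6: slti  $r5, $r5, 13  regs=(0,6,22,10,0,1,12,10)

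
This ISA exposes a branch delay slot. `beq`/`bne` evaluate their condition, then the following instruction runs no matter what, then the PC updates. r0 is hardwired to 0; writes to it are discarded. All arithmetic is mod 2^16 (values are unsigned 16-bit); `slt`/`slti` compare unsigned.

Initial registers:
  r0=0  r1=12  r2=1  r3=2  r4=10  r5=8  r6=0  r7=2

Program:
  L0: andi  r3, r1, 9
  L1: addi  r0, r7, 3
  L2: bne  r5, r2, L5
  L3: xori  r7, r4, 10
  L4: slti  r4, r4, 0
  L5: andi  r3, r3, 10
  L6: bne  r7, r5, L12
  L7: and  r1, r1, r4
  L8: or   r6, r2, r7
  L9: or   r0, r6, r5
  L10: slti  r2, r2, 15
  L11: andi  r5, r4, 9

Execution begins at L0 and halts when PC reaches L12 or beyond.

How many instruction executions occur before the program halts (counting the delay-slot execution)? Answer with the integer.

7

  step pc=0: andi  r3, r1, 9  regs=(0,12,1,8,10,8,0,2)
  step pc=1: addi  r0, r7, 3  regs=(0,12,1,8,10,8,0,2)
  step pc=2: bne  r5, r2, L5  cond=T  regs=(0,12,1,8,10,8,0,2)
  step pc=3: xori  r7, r4, 10  regs=(0,12,1,8,10,8,0,0)
  step pc=5: andi  r3, r3, 10  regs=(0,12,1,8,10,8,0,0)
  step pc=6: bne  r7, r5, L12  cond=T  regs=(0,12,1,8,10,8,0,0)
  step pc=7: and  r1, r1, r4  regs=(0,8,1,8,10,8,0,0)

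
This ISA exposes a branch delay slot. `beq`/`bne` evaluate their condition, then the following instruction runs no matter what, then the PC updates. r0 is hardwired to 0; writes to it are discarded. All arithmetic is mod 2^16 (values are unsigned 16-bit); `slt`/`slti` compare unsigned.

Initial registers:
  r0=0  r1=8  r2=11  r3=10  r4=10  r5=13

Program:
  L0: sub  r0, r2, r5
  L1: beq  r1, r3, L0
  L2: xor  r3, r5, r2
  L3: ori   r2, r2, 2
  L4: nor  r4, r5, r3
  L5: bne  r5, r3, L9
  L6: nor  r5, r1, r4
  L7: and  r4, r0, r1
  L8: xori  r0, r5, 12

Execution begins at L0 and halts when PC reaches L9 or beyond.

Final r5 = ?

7

[0] sub  r0, r2, r5  →  {r0:0, r1:8, r2:11, r3:10, r4:10, r5:13}
[1] beq  r1, r3, L0  →  {r0:0, r1:8, r2:11, r3:10, r4:10, r5:13}  ⟨branch fallthrough⟩
[2] xor  r3, r5, r2  →  {r0:0, r1:8, r2:11, r3:6, r4:10, r5:13}
[3] ori   r2, r2, 2  →  {r0:0, r1:8, r2:11, r3:6, r4:10, r5:13}
[4] nor  r4, r5, r3  →  {r0:0, r1:8, r2:11, r3:6, r4:65520, r5:13}
[5] bne  r5, r3, L9  →  {r0:0, r1:8, r2:11, r3:6, r4:65520, r5:13}  ⟨branch taken⟩
[6] nor  r5, r1, r4  →  {r0:0, r1:8, r2:11, r3:6, r4:65520, r5:7}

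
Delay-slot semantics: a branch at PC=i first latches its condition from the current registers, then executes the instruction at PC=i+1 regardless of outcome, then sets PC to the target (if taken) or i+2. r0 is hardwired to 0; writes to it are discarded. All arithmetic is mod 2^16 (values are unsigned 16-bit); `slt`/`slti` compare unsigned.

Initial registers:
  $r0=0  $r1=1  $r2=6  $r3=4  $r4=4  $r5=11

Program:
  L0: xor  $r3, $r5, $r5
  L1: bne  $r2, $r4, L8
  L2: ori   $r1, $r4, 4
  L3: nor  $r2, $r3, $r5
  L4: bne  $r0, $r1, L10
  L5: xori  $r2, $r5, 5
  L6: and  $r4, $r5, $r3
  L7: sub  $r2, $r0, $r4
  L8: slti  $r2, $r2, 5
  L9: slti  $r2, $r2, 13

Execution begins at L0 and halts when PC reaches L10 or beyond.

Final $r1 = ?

4

[0] xor  $r3, $r5, $r5  →  {$r0:0, $r1:1, $r2:6, $r3:0, $r4:4, $r5:11}
[1] bne  $r2, $r4, L8  →  {$r0:0, $r1:1, $r2:6, $r3:0, $r4:4, $r5:11}  ⟨branch taken⟩
[2] ori   $r1, $r4, 4  →  {$r0:0, $r1:4, $r2:6, $r3:0, $r4:4, $r5:11}
[8] slti  $r2, $r2, 5  →  {$r0:0, $r1:4, $r2:0, $r3:0, $r4:4, $r5:11}
[9] slti  $r2, $r2, 13  →  {$r0:0, $r1:4, $r2:1, $r3:0, $r4:4, $r5:11}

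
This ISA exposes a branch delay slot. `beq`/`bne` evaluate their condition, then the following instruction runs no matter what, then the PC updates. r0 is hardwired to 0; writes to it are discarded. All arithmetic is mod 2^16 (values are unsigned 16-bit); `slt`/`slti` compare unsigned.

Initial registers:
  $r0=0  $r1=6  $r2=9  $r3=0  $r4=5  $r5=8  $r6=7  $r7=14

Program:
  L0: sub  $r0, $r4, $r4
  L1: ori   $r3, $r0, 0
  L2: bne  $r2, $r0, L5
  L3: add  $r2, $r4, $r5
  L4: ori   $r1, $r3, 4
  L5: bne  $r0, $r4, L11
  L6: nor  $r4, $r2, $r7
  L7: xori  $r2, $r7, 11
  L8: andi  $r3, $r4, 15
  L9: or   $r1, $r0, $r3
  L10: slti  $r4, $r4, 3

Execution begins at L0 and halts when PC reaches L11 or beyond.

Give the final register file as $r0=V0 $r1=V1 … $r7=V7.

$r0=0 $r1=6 $r2=13 $r3=0 $r4=65520 $r5=8 $r6=7 $r7=14

PC=0  sub  $r0, $r4, $r4     | $r0=0 $r1=6 $r2=9 $r3=0 $r4=5 $r5=8 $r6=7 $r7=14
PC=1  ori   $r3, $r0, 0      | $r0=0 $r1=6 $r2=9 $r3=0 $r4=5 $r5=8 $r6=7 $r7=14
PC=2  bne  $r2, $r0, L5      | $r0=0 $r1=6 $r2=9 $r3=0 $r4=5 $r5=8 $r6=7 $r7=14  [TAKEN]
PC=3  add  $r2, $r4, $r5     | $r0=0 $r1=6 $r2=13 $r3=0 $r4=5 $r5=8 $r6=7 $r7=14
PC=5  bne  $r0, $r4, L11     | $r0=0 $r1=6 $r2=13 $r3=0 $r4=5 $r5=8 $r6=7 $r7=14  [TAKEN]
PC=6  nor  $r4, $r2, $r7     | $r0=0 $r1=6 $r2=13 $r3=0 $r4=65520 $r5=8 $r6=7 $r7=14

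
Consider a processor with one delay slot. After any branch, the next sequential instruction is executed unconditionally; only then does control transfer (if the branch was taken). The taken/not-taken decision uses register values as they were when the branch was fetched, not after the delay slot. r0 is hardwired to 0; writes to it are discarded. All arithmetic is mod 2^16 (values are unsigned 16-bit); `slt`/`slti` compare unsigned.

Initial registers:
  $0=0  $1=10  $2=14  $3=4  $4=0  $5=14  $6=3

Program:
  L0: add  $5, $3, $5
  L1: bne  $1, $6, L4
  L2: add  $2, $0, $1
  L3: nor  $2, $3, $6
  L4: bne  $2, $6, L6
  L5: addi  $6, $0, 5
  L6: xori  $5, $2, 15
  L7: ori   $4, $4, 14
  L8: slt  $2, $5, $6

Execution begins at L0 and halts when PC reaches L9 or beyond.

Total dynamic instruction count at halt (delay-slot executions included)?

#0 add  $5, $3, $5 ; 0/10/14/4/0/18/3
#1 bne  $1, $6, L4 ; 0/10/14/4/0/18/3 ; →target
#2 add  $2, $0, $1 ; 0/10/10/4/0/18/3
#4 bne  $2, $6, L6 ; 0/10/10/4/0/18/3 ; →target
#5 addi  $6, $0, 5 ; 0/10/10/4/0/18/5
#6 xori  $5, $2, 15 ; 0/10/10/4/0/5/5
#7 ori   $4, $4, 14 ; 0/10/10/4/14/5/5
#8 slt  $2, $5, $6 ; 0/10/0/4/14/5/5

8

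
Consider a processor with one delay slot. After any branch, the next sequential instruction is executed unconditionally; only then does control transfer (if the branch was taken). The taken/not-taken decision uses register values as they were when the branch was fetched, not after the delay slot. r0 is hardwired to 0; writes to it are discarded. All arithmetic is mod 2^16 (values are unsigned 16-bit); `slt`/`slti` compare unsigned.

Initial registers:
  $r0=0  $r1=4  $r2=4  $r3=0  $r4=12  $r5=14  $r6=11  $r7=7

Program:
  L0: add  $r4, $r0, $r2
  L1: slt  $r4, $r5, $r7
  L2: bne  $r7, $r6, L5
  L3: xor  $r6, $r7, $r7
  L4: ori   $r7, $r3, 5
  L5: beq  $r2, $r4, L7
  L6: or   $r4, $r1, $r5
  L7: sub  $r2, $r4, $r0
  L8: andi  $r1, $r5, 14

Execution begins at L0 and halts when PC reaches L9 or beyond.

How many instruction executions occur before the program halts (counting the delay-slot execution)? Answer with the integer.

8

#0 add  $r4, $r0, $r2 ; 0/4/4/0/4/14/11/7
#1 slt  $r4, $r5, $r7 ; 0/4/4/0/0/14/11/7
#2 bne  $r7, $r6, L5 ; 0/4/4/0/0/14/11/7 ; →target
#3 xor  $r6, $r7, $r7 ; 0/4/4/0/0/14/0/7
#5 beq  $r2, $r4, L7 ; 0/4/4/0/0/14/0/7 ; →fallthru
#6 or   $r4, $r1, $r5 ; 0/4/4/0/14/14/0/7
#7 sub  $r2, $r4, $r0 ; 0/4/14/0/14/14/0/7
#8 andi  $r1, $r5, 14 ; 0/14/14/0/14/14/0/7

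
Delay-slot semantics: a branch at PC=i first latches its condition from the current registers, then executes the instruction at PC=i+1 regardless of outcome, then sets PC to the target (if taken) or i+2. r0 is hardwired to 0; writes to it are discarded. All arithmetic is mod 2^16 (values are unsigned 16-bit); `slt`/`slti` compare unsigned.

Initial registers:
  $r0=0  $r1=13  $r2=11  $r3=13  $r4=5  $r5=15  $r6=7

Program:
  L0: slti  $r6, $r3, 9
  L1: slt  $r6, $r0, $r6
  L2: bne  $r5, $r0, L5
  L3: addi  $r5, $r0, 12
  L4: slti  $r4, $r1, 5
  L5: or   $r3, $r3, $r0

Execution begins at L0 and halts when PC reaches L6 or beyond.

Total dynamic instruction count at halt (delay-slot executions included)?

#0 slti  $r6, $r3, 9 ; 0/13/11/13/5/15/0
#1 slt  $r6, $r0, $r6 ; 0/13/11/13/5/15/0
#2 bne  $r5, $r0, L5 ; 0/13/11/13/5/15/0 ; →target
#3 addi  $r5, $r0, 12 ; 0/13/11/13/5/12/0
#5 or   $r3, $r3, $r0 ; 0/13/11/13/5/12/0

5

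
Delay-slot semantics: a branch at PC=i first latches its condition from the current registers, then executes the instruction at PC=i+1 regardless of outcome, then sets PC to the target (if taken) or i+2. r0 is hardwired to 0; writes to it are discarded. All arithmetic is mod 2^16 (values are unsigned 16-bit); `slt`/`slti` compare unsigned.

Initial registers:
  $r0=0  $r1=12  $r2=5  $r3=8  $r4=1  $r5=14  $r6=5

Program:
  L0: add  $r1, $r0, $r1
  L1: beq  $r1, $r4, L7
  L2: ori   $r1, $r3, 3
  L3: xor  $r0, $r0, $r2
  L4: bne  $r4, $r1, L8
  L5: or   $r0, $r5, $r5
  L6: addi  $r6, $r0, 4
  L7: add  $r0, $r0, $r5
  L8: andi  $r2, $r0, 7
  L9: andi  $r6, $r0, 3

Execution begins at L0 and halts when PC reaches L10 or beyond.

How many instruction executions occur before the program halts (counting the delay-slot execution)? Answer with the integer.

8

#0 add  $r1, $r0, $r1 ; 0/12/5/8/1/14/5
#1 beq  $r1, $r4, L7 ; 0/12/5/8/1/14/5 ; →fallthru
#2 ori   $r1, $r3, 3 ; 0/11/5/8/1/14/5
#3 xor  $r0, $r0, $r2 ; 0/11/5/8/1/14/5
#4 bne  $r4, $r1, L8 ; 0/11/5/8/1/14/5 ; →target
#5 or   $r0, $r5, $r5 ; 0/11/5/8/1/14/5
#8 andi  $r2, $r0, 7 ; 0/11/0/8/1/14/5
#9 andi  $r6, $r0, 3 ; 0/11/0/8/1/14/0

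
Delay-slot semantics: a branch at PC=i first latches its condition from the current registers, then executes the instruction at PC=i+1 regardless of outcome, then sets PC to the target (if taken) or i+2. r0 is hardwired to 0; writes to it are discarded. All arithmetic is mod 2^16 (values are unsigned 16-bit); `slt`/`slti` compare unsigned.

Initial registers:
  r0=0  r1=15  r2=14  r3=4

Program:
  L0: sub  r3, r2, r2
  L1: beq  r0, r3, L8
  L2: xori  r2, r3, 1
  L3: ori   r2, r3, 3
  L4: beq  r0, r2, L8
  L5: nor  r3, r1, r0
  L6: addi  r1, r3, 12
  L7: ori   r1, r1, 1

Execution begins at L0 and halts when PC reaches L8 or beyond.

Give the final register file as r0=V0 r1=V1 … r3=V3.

r0=0 r1=15 r2=1 r3=0

  step pc=0: sub  r3, r2, r2  regs=(0,15,14,0)
  step pc=1: beq  r0, r3, L8  cond=T  regs=(0,15,14,0)
  step pc=2: xori  r2, r3, 1  regs=(0,15,1,0)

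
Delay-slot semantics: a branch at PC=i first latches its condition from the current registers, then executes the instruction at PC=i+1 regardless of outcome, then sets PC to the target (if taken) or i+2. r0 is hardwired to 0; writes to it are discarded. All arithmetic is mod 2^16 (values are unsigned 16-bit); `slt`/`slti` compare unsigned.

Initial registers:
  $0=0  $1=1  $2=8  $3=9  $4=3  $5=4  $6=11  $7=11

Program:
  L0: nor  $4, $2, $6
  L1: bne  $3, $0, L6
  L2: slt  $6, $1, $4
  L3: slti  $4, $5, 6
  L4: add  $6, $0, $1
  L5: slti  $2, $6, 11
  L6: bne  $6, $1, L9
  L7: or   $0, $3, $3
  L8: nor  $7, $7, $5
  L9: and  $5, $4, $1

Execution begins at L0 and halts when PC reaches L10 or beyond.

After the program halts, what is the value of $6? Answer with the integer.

#0 nor  $4, $2, $6 ; 0/1/8/9/65524/4/11/11
#1 bne  $3, $0, L6 ; 0/1/8/9/65524/4/11/11 ; →target
#2 slt  $6, $1, $4 ; 0/1/8/9/65524/4/1/11
#6 bne  $6, $1, L9 ; 0/1/8/9/65524/4/1/11 ; →fallthru
#7 or   $0, $3, $3 ; 0/1/8/9/65524/4/1/11
#8 nor  $7, $7, $5 ; 0/1/8/9/65524/4/1/65520
#9 and  $5, $4, $1 ; 0/1/8/9/65524/0/1/65520

1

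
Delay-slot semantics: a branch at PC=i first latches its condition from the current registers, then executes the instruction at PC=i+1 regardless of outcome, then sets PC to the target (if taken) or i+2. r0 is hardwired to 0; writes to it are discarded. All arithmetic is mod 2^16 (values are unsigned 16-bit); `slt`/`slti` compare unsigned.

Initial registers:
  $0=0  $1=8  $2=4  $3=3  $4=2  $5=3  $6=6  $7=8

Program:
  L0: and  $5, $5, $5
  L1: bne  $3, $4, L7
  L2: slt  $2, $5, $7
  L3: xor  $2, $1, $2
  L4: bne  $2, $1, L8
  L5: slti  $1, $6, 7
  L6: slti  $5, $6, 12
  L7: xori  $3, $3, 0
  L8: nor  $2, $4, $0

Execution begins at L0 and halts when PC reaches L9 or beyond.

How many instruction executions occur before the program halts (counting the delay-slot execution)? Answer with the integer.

[0] and  $5, $5, $5  →  {$0:0, $1:8, $2:4, $3:3, $4:2, $5:3, $6:6, $7:8}
[1] bne  $3, $4, L7  →  {$0:0, $1:8, $2:4, $3:3, $4:2, $5:3, $6:6, $7:8}  ⟨branch taken⟩
[2] slt  $2, $5, $7  →  {$0:0, $1:8, $2:1, $3:3, $4:2, $5:3, $6:6, $7:8}
[7] xori  $3, $3, 0  →  {$0:0, $1:8, $2:1, $3:3, $4:2, $5:3, $6:6, $7:8}
[8] nor  $2, $4, $0  →  {$0:0, $1:8, $2:65533, $3:3, $4:2, $5:3, $6:6, $7:8}

5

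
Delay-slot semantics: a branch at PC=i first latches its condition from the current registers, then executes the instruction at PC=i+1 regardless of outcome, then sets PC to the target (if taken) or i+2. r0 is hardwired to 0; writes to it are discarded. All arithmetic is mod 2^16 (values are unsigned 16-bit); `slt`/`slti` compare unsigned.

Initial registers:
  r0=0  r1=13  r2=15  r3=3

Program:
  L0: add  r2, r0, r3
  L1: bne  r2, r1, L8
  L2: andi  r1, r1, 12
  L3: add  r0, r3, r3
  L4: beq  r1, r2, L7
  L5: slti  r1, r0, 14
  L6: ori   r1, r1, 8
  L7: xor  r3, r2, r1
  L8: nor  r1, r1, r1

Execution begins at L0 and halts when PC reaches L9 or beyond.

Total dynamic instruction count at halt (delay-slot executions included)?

PC=0  add  r2, r0, r3        | r0=0 r1=13 r2=3 r3=3
PC=1  bne  r2, r1, L8        | r0=0 r1=13 r2=3 r3=3  [TAKEN]
PC=2  andi  r1, r1, 12       | r0=0 r1=12 r2=3 r3=3
PC=8  nor  r1, r1, r1        | r0=0 r1=65523 r2=3 r3=3

4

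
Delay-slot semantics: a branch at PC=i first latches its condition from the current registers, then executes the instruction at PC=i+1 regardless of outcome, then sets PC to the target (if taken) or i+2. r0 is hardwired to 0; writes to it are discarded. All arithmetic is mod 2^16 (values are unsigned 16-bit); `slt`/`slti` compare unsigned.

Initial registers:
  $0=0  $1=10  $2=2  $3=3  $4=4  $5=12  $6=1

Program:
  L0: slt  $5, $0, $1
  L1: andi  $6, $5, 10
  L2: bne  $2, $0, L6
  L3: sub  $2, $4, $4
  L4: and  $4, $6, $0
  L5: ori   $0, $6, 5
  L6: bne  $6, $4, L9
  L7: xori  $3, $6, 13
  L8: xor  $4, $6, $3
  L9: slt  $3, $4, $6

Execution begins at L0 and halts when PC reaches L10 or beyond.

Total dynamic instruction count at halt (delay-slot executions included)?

PC=0  slt  $5, $0, $1        | $0=0 $1=10 $2=2 $3=3 $4=4 $5=1 $6=1
PC=1  andi  $6, $5, 10       | $0=0 $1=10 $2=2 $3=3 $4=4 $5=1 $6=0
PC=2  bne  $2, $0, L6        | $0=0 $1=10 $2=2 $3=3 $4=4 $5=1 $6=0  [TAKEN]
PC=3  sub  $2, $4, $4        | $0=0 $1=10 $2=0 $3=3 $4=4 $5=1 $6=0
PC=6  bne  $6, $4, L9        | $0=0 $1=10 $2=0 $3=3 $4=4 $5=1 $6=0  [TAKEN]
PC=7  xori  $3, $6, 13       | $0=0 $1=10 $2=0 $3=13 $4=4 $5=1 $6=0
PC=9  slt  $3, $4, $6        | $0=0 $1=10 $2=0 $3=0 $4=4 $5=1 $6=0

7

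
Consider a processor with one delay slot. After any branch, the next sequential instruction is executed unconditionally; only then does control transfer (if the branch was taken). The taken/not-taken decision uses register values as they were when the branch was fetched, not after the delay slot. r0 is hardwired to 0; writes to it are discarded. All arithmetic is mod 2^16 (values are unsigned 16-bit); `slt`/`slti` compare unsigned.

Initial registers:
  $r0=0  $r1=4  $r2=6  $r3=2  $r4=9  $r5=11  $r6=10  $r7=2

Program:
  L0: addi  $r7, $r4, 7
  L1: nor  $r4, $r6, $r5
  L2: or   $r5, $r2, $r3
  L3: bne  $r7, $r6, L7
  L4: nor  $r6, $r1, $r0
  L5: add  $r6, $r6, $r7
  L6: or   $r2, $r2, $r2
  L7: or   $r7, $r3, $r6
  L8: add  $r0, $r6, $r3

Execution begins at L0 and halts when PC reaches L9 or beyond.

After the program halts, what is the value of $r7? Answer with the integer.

  step pc=0: addi  $r7, $r4, 7  regs=(0,4,6,2,9,11,10,16)
  step pc=1: nor  $r4, $r6, $r5  regs=(0,4,6,2,65524,11,10,16)
  step pc=2: or   $r5, $r2, $r3  regs=(0,4,6,2,65524,6,10,16)
  step pc=3: bne  $r7, $r6, L7  cond=T  regs=(0,4,6,2,65524,6,10,16)
  step pc=4: nor  $r6, $r1, $r0  regs=(0,4,6,2,65524,6,65531,16)
  step pc=7: or   $r7, $r3, $r6  regs=(0,4,6,2,65524,6,65531,65531)
  step pc=8: add  $r0, $r6, $r3  regs=(0,4,6,2,65524,6,65531,65531)

65531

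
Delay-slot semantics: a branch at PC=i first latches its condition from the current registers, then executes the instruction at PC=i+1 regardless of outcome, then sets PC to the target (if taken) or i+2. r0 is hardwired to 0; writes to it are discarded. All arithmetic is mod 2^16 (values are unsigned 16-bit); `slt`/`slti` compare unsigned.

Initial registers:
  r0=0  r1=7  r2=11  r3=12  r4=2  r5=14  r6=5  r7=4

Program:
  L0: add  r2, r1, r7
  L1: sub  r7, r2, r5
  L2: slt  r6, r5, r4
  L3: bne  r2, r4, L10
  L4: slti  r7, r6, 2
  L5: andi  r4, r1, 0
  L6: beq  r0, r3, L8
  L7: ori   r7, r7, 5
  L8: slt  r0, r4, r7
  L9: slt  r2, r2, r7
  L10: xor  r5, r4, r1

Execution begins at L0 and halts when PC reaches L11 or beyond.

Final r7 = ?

1

PC=0  add  r2, r1, r7        | r0=0 r1=7 r2=11 r3=12 r4=2 r5=14 r6=5 r7=4
PC=1  sub  r7, r2, r5        | r0=0 r1=7 r2=11 r3=12 r4=2 r5=14 r6=5 r7=65533
PC=2  slt  r6, r5, r4        | r0=0 r1=7 r2=11 r3=12 r4=2 r5=14 r6=0 r7=65533
PC=3  bne  r2, r4, L10       | r0=0 r1=7 r2=11 r3=12 r4=2 r5=14 r6=0 r7=65533  [TAKEN]
PC=4  slti  r7, r6, 2        | r0=0 r1=7 r2=11 r3=12 r4=2 r5=14 r6=0 r7=1
PC=10 xor  r5, r4, r1        | r0=0 r1=7 r2=11 r3=12 r4=2 r5=5 r6=0 r7=1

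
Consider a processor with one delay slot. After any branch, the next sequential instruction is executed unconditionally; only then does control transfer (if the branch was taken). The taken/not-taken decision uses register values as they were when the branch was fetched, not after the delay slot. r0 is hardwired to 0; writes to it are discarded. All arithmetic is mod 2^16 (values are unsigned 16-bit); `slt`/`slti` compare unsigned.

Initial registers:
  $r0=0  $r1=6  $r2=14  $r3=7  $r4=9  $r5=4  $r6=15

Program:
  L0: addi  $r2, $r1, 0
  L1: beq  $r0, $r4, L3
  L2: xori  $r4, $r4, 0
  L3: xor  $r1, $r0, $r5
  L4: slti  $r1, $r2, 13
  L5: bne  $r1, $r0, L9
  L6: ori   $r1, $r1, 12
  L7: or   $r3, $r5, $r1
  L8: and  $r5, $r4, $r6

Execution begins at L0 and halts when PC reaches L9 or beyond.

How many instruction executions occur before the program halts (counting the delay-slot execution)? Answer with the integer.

7

[0] addi  $r2, $r1, 0  →  {$r0:0, $r1:6, $r2:6, $r3:7, $r4:9, $r5:4, $r6:15}
[1] beq  $r0, $r4, L3  →  {$r0:0, $r1:6, $r2:6, $r3:7, $r4:9, $r5:4, $r6:15}  ⟨branch fallthrough⟩
[2] xori  $r4, $r4, 0  →  {$r0:0, $r1:6, $r2:6, $r3:7, $r4:9, $r5:4, $r6:15}
[3] xor  $r1, $r0, $r5  →  {$r0:0, $r1:4, $r2:6, $r3:7, $r4:9, $r5:4, $r6:15}
[4] slti  $r1, $r2, 13  →  {$r0:0, $r1:1, $r2:6, $r3:7, $r4:9, $r5:4, $r6:15}
[5] bne  $r1, $r0, L9  →  {$r0:0, $r1:1, $r2:6, $r3:7, $r4:9, $r5:4, $r6:15}  ⟨branch taken⟩
[6] ori   $r1, $r1, 12  →  {$r0:0, $r1:13, $r2:6, $r3:7, $r4:9, $r5:4, $r6:15}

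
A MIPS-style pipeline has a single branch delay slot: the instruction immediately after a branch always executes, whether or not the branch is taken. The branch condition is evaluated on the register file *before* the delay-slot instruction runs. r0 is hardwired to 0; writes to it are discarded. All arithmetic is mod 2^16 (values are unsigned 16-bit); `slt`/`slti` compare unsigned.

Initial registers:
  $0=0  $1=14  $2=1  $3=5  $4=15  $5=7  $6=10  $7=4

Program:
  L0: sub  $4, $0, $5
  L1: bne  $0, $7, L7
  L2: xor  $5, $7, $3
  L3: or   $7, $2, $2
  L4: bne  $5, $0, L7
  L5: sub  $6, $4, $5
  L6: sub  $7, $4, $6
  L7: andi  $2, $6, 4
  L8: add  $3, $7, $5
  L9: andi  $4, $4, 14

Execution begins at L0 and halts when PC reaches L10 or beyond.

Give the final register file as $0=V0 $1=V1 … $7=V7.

$0=0 $1=14 $2=0 $3=5 $4=8 $5=1 $6=10 $7=4

  step pc=0: sub  $4, $0, $5  regs=(0,14,1,5,65529,7,10,4)
  step pc=1: bne  $0, $7, L7  cond=T  regs=(0,14,1,5,65529,7,10,4)
  step pc=2: xor  $5, $7, $3  regs=(0,14,1,5,65529,1,10,4)
  step pc=7: andi  $2, $6, 4  regs=(0,14,0,5,65529,1,10,4)
  step pc=8: add  $3, $7, $5  regs=(0,14,0,5,65529,1,10,4)
  step pc=9: andi  $4, $4, 14  regs=(0,14,0,5,8,1,10,4)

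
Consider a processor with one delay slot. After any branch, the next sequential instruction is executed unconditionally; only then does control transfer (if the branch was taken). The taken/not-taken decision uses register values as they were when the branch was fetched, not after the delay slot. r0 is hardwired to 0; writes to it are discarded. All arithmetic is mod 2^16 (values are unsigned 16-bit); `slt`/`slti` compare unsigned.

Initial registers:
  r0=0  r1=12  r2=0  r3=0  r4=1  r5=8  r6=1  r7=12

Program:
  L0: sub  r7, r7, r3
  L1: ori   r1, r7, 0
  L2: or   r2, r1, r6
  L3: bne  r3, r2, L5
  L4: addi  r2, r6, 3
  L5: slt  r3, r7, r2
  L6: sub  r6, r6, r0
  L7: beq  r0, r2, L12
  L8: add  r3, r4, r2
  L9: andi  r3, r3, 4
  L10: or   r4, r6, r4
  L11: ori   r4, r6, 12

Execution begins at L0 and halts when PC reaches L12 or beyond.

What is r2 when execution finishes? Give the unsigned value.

PC=0  sub  r7, r7, r3        | r0=0 r1=12 r2=0 r3=0 r4=1 r5=8 r6=1 r7=12
PC=1  ori   r1, r7, 0        | r0=0 r1=12 r2=0 r3=0 r4=1 r5=8 r6=1 r7=12
PC=2  or   r2, r1, r6        | r0=0 r1=12 r2=13 r3=0 r4=1 r5=8 r6=1 r7=12
PC=3  bne  r3, r2, L5        | r0=0 r1=12 r2=13 r3=0 r4=1 r5=8 r6=1 r7=12  [TAKEN]
PC=4  addi  r2, r6, 3        | r0=0 r1=12 r2=4 r3=0 r4=1 r5=8 r6=1 r7=12
PC=5  slt  r3, r7, r2        | r0=0 r1=12 r2=4 r3=0 r4=1 r5=8 r6=1 r7=12
PC=6  sub  r6, r6, r0        | r0=0 r1=12 r2=4 r3=0 r4=1 r5=8 r6=1 r7=12
PC=7  beq  r0, r2, L12       | r0=0 r1=12 r2=4 r3=0 r4=1 r5=8 r6=1 r7=12  [not taken]
PC=8  add  r3, r4, r2        | r0=0 r1=12 r2=4 r3=5 r4=1 r5=8 r6=1 r7=12
PC=9  andi  r3, r3, 4        | r0=0 r1=12 r2=4 r3=4 r4=1 r5=8 r6=1 r7=12
PC=10 or   r4, r6, r4        | r0=0 r1=12 r2=4 r3=4 r4=1 r5=8 r6=1 r7=12
PC=11 ori   r4, r6, 12       | r0=0 r1=12 r2=4 r3=4 r4=13 r5=8 r6=1 r7=12

4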